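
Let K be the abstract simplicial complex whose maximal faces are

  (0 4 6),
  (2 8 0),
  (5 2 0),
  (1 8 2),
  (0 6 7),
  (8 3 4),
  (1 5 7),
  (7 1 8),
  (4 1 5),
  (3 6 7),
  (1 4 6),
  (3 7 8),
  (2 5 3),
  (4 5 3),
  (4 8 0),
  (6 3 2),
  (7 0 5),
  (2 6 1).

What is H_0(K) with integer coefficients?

H_0 ≅ Z.

Take the total order 0 < 1 < 2 < 3 < 4 < 5 < 6 < 7 < 8 on the vertex set. Then K (dimension 2) consists of the simplices:

  0-simplices (9): [0], [1], [2], [3], [4], [5], [6], [7], [8]
  1-simplices (27): (27 of them)
  2-simplices (18): [0,2,5], [0,2,8], [0,4,6], [0,4,8], [0,5,7], [0,6,7], [1,2,6], [1,2,8], [1,4,5], [1,4,6], [1,5,7], [1,7,8], [2,3,5], [2,3,6], [3,4,5], [3,4,8], [3,6,7], [3,7,8]

Hence C_0 ≅ Z^9, C_1 ≅ Z^27, C_2 ≅ Z^18.

The boundary map ∂_1: C_1 → C_0 sends each edge [p,q] (with p < q) to q − p.
As a 9×27 matrix over Z this has rank 8, with invariant factors (1,1,1,1,1,1,1,1).

The boundary map ∂_2: C_2 → C_1 maps a triangle to the signed sum of its edges. For instance
  ∂[3,4,5] = [4,5] − [3,5] + [3,4],
  ∂[1,2,8] = [2,8] − [1,8] + [1,2].
As a 27×18 matrix over Z this has rank 17, with invariant factors (1,1,1,1,1,1,1,1,1,1,1,1,1,1,1,1,1).

From H_k ≅ ker(∂_k) / im(∂_{k+1}) we obtain:

  H_0: rank C_0 − rank ∂_1 = 9 − 8 = 1, and the invariant factors of ∂_1 are all 1, so H_0 ≅ Z.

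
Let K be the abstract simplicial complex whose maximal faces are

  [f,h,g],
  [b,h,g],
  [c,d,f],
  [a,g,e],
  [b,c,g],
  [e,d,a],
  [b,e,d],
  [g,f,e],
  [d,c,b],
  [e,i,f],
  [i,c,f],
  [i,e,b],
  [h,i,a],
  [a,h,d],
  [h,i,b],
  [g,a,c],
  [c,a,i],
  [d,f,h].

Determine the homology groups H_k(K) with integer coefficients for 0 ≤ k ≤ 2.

Order the vertices as a < b < c < d < e < f < g < h < i. Listing each simplex with vertices in this order, K has dimension 2 with simplices:

  0-simplices (9): a, b, c, d, e, f, g, h, i
  1-simplices (27): ac, ad, ae, ag, ah, ai, bc, bd, be, bg, bh, bi, cd, cf, cg, ci, de, df, dh, ef, eg, ei, fg, fh, fi, gh, hi
  2-simplices (18): acg, aci, ade, adh, aeg, ahi, bcd, bcg, bde, bei, bgh, bhi, cdf, cfi, dfh, efg, efi, fgh

Hence C_0 ≅ Z^9, C_1 ≅ Z^27, C_2 ≅ Z^18.

The boundary map ∂_1: C_1 → C_0 sends each edge [p,q] (with p < q) to q − p. For instance
  ∂dh = h − d.
This gives a 9×27 integer matrix of rank 8; reducing to Smith normal form yields diagonal entries (1,1,1,1,1,1,1,1).

The boundary map ∂_2: C_2 → C_1 maps a triangle to the signed sum of its edges. For instance
  ∂ahi = hi − ai + ah,
  ∂efi = fi − ei + ef.
As a 27×18 matrix over Z this has rank 17, with invariant factors (1,1,1,1,1,1,1,1,1,1,1,1,1,1,1,1,1).

Computing H_k = (kernel of ∂_k) / (image of ∂_{k+1}):

  H_0: rank C_0 − rank ∂_1 = 9 − 8 = 1, and the invariant factors of ∂_1 are all 1, so H_0 = Z.
  H_1: rank ker ∂_1 − rank ∂_2 = (27 − 8) − 17 = 2, and the invariant factors of ∂_2 are all 1, so H_1 = Z^2.
  H_2: rank ker ∂_2 − rank ∂_3 = (18 − 17) − 0 = 1, and there is no ∂_3, so H_2 = Z.

(K is a triangulation of the torus T^2.)

H_0 ≅ Z,  H_1 ≅ Z^2,  H_2 ≅ Z.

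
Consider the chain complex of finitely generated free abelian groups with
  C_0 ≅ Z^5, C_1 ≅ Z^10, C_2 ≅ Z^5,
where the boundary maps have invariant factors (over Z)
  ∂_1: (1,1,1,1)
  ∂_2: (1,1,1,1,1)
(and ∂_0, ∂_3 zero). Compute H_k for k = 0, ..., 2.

H_0 = Z,  H_1 = Z,  H_2 = 0.

H_0: b_0 = 5 − 0 − 4 = 1; torsion from ∂_1 factors > 1: none. So H_0 = Z.
H_1: b_1 = 10 − 4 − 5 = 1; torsion from ∂_2 factors > 1: none. So H_1 = Z.
H_2: b_2 = 5 − 5 − 0 = 0; torsion from ∂_3 factors > 1: none. So H_2 = 0.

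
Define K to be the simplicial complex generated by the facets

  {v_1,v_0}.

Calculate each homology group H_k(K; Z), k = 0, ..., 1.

H_0 = Z,  H_1 = 0.

We work with the vertex ordering v_0 < v_1. The simplices of K, each written with vertices in increasing order, are:

  0-simplices (2): [v_0], [v_1]
  1-simplices (1): [v_0,v_1]

giving chain groups C_0 ≅ Z^2, C_1 ≅ Z^1.

The boundary map ∂_1: C_1 → C_0 sends each edge [p,q] (with p < q) to q − p.
This gives a 2×1 integer matrix of rank 1; reducing to Smith normal form yields diagonal entries (1).

From H_k ≅ ker(∂_k) / im(∂_{k+1}) we obtain:

  H_0: rank C_0 − rank ∂_1 = 2 − 1 = 1, and the invariant factors of ∂_1 are all 1, so H_0 ≅ Z.
  H_1: rank ker ∂_1 − rank ∂_2 = (1 − 1) − 0 = 0, and there is no ∂_2, so H_1 ≅ 0.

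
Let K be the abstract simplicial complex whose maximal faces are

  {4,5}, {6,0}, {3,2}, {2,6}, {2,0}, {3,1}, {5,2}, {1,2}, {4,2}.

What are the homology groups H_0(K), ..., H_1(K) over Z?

H_0 ≅ Z,  H_1 ≅ Z^3.

Take the total order 0 < 1 < 2 < 3 < 4 < 5 < 6 on the vertex set. Then K (dimension 1) consists of the simplices:

  0-simplices (7): [0], [1], [2], [3], [4], [5], [6]
  1-simplices (9): [0,2], [0,6], [1,2], [1,3], [2,3], [2,4], [2,5], [2,6], [4,5]

so the chain groups are C_0 ≅ Z^7, C_1 ≅ Z^9.

Boundary ∂_1: C_1 → C_0 sends each edge [p,q] (with p < q) to q − p.
As a 7×9 matrix over Z this has rank 6, with invariant factors (1,1,1,1,1,1).

Now H_k = ker ∂_k / im ∂_{k+1}, so:

  H_0: rank C_0 − rank ∂_1 = 7 − 6 = 1, and the invariant factors of ∂_1 are all 1, so H_0 = Z.
  H_1: rank ker ∂_1 − rank ∂_2 = (9 − 6) − 0 = 3, and there is no ∂_2, so H_1 = Z^3.

As a check, the Euler characteristic is 7 − 9 = -2, which agrees with 1 − 3 = -2.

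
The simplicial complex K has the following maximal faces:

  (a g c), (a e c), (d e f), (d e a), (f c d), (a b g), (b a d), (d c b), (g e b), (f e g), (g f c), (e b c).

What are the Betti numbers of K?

b_0 = 1, b_1 = 0, b_2 = 0.

Fix the vertex order a < b < c < d < e < f < g and write every simplex with vertices in increasing order. Then dim K = 2 and the simplices of K are:

  0-simplices (7): a, b, c, d, e, f, g
  1-simplices (18): ab, ac, ad, ae, ag, bc, bd, be, bg, cd, ce, cf, cg, de, df, ef, eg, fg
  2-simplices (12): abd, abg, ace, acg, ade, bcd, bce, beg, cdf, cfg, def, efg

so the chain groups are C_0 ≅ Z^7, C_1 ≅ Z^18, C_2 ≅ Z^12.

∂_1: C_1 → C_0 is given by ∂[p,q] = [q] − [p]. For instance
  ∂be = e − b.
This gives a 7×18 integer matrix of rank 6; reducing to Smith normal form yields diagonal entries (1,1,1,1,1,1).

Boundary ∂_2: C_2 → C_1 sends each 2-simplex [p,q,r] to [q,r] − [p,r] + [p,q]. For instance
  ∂beg = eg − bg + be,
  ∂ace = ce − ae + ac.
The resulting 18×12 matrix has rank 12, and its Smith normal form has invariant factors (1,1,1,1,1,1,1,1,1,1,1,2).

Reading off H_k = ker ∂_k / im ∂_{k+1}:

  H_0: rank C_0 − rank ∂_1 = 7 − 6 = 1, and the invariant factors of ∂_1 are all 1, so H_0 ≅ Z.
  H_1: rank ker ∂_1 − rank ∂_2 = (18 − 6) − 12 = 0, and ∂_2 has invariant factor 2 > 1, so H_1 ≅ Z/2.
  H_2: rank ker ∂_2 − rank ∂_3 = (12 − 12) − 0 = 0, and there is no ∂_3, so H_2 ≅ 0.

Hence the Betti numbers are b_0 = 1, b_1 = 0, b_2 = 0.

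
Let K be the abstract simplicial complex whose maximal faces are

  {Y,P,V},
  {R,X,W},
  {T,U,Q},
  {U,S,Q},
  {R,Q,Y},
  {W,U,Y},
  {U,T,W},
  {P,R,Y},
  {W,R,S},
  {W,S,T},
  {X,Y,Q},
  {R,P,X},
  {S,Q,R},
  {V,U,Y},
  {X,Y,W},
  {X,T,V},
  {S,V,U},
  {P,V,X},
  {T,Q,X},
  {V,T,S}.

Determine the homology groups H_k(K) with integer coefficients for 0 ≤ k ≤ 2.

Fix the vertex order P < Q < R < S < T < U < V < W < X < Y and write every simplex with vertices in increasing order. Then dim K = 2 and the simplices of K are:

  0-simplices (10): P, Q, R, S, T, U, V, W, X, Y
  1-simplices (30): PR, PV, PX, PY, QR, QS, QT, QU, QX, QY, RS, RW, RX, RY, ST, SU, SV, SW, TU, TV, TW, TX, UV, UW, UY, VX, VY, WX, WY, XY
  2-simplices (20): PRX, PRY, PVX, PVY, QRS, QRY, QSU, QTU, QTX, QXY, RSW, RWX, STV, STW, SUV, TUW, TVX, UVY, UWY, WXY

Hence C_0 ≅ Z^10, C_1 ≅ Z^30, C_2 ≅ Z^20.

Boundary ∂_1: C_1 → C_0 is given by ∂[p,q] = [q] − [p]. For instance
  ∂TW = W − T.
This gives a 10×30 integer matrix of rank 9; reducing to Smith normal form yields diagonal entries (1,1,1,1,1,1,1,1,1).

The boundary map ∂_2: C_2 → C_1 maps a triangle to the signed sum of its edges. For instance
  ∂RWX = WX − RX + RW,
  ∂PVY = VY − PY + PV.
This gives a 30×20 integer matrix of rank 20; reducing to Smith normal form yields diagonal entries (1,1,1,1,1,1,1,1,1,1,1,1,1,1,1,1,1,1,1,2).

Reading off H_k = ker ∂_k / im ∂_{k+1}:

  H_0: rank C_0 − rank ∂_1 = 10 − 9 = 1, and the invariant factors of ∂_1 are all 1, so H_0 ≅ Z.
  H_1: rank ker ∂_1 − rank ∂_2 = (30 − 9) − 20 = 1, and ∂_2 has invariant factor 2 > 1, so H_1 ≅ Z ⊕ Z_2.
  H_2: rank ker ∂_2 − rank ∂_3 = (20 − 20) − 0 = 0, and there is no ∂_3, so H_2 ≅ 0.

As a check, the Euler characteristic is 10 − 30 + 20 = 0, which agrees with 1 − 1 + 0 = 0.
(K is a triangulation of the Klein bottle.)

H_0 ≅ Z,  H_1 ≅ Z ⊕ Z_2,  H_2 = 0.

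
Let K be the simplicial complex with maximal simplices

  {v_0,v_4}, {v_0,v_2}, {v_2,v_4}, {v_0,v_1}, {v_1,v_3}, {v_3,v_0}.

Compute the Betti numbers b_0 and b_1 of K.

Fix the vertex order v_0 < v_1 < v_2 < v_3 < v_4 and write every simplex with vertices in increasing order. Then dim K = 1 and the simplices of K are:

  0-simplices (5): [v_0], [v_1], [v_2], [v_3], [v_4]
  1-simplices (6): [v_0,v_1], [v_0,v_2], [v_0,v_3], [v_0,v_4], [v_1,v_3], [v_2,v_4]

so the chain groups are C_0 ≅ Z^5, C_1 ≅ Z^6.

The boundary map ∂_1: C_1 → C_0 maps an edge to its endpoints' difference, ∂[p,q] = q − p.
As a 5×6 matrix over Z this has rank 4, with invariant factors (1,1,1,1).

Now H_k = ker ∂_k / im ∂_{k+1}, so:

  H_0: rank C_0 − rank ∂_1 = 5 − 4 = 1, and the invariant factors of ∂_1 are all 1, so H_0 = Z.
  H_1: rank ker ∂_1 − rank ∂_2 = (6 − 4) − 0 = 2, and there is no ∂_2, so H_1 = Z^2.

As a check, the Euler characteristic is 5 − 6 = -1, which agrees with 1 − 2 = -1.
(K is a triangulation of a wedge of 2 circles.)

Hence the Betti numbers are b_0 = 1, b_1 = 2.

b_0 = 1, b_1 = 2.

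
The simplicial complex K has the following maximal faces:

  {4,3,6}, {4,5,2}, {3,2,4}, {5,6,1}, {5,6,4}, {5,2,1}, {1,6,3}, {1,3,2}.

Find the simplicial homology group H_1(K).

Fix the vertex order 1 < 2 < 3 < 4 < 5 < 6 and write every simplex with vertices in increasing order. Then dim K = 2 and the simplices of K are:

  0-simplices (6): [1], [2], [3], [4], [5], [6]
  1-simplices (12): [1,2], [1,3], [1,5], [1,6], [2,3], [2,4], [2,5], [3,4], [3,6], [4,5], [4,6], [5,6]
  2-simplices (8): [1,2,3], [1,2,5], [1,3,6], [1,5,6], [2,3,4], [2,4,5], [3,4,6], [4,5,6]

giving chain groups C_0 ≅ Z^6, C_1 ≅ Z^12, C_2 ≅ Z^8.

∂_1: C_1 → C_0 is given by ∂[p,q] = [q] − [p].
As a 6×12 matrix over Z this has rank 5, with invariant factors (1,1,1,1,1).

Boundary ∂_2: C_2 → C_1 maps a triangle to the signed sum of its edges. For instance
  ∂[2,3,4] = [3,4] − [2,4] + [2,3],
  ∂[1,2,5] = [2,5] − [1,5] + [1,2].
This gives a 12×8 integer matrix of rank 7; reducing to Smith normal form yields diagonal entries (1,1,1,1,1,1,1).

Computing H_k = (kernel of ∂_k) / (image of ∂_{k+1}):

  H_1: rank ker ∂_1 − rank ∂_2 = (12 − 5) − 7 = 0, and the invariant factors of ∂_2 are all 1, so H_1 = 0.

(K is a triangulation of the 2-sphere S^2.)

H_1 ≅ 0.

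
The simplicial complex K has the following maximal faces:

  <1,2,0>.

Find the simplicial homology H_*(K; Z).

H_0 ≅ Z,  H_1 = 0,  H_2 = 0.

K has 3 vertices, 3 edges, 1 triangle.
rank ∂_0 = 0, rank ∂_1 = 2 ⇒ b_0 = 3 − 0 − 2 = 1; all invariant factors of ∂_1 are 1 so no torsion. So H_0 ≅ Z.
rank ∂_1 = 2, rank ∂_2 = 1 ⇒ b_1 = 3 − 2 − 1 = 0; all invariant factors of ∂_2 are 1 so no torsion. So H_1 ≅ 0.
rank ∂_2 = 1, rank ∂_3 = 0 ⇒ b_2 = 1 − 1 − 0 = 0. So H_2 ≅ 0.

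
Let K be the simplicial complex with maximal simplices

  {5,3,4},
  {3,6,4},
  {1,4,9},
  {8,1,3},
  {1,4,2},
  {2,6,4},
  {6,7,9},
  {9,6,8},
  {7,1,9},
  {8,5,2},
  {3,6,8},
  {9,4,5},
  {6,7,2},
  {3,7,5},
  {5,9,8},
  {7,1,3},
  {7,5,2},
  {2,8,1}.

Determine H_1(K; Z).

We work with the vertex ordering 1 < 2 < 3 < 4 < 5 < 6 < 7 < 8 < 9. The simplices of K, each written with vertices in increasing order, are:

  0-simplices (9): [1], [2], [3], [4], [5], [6], [7], [8], [9]
  1-simplices (27): (27 of them)
  2-simplices (18): [1,2,4], [1,2,8], [1,3,7], [1,3,8], [1,4,9], [1,7,9], [2,4,6], [2,5,7], [2,5,8], [2,6,7], [3,4,5], [3,4,6], [3,5,7], [3,6,8], [4,5,9], [5,8,9], [6,7,9], [6,8,9]

Hence C_0 ≅ Z^9, C_1 ≅ Z^27, C_2 ≅ Z^18.

Boundary ∂_1: C_1 → C_0 sends each edge [p,q] (with p < q) to q − p.
The resulting 9×27 matrix has rank 8, and its Smith normal form has invariant factors (1,1,1,1,1,1,1,1).

∂_2: C_2 → C_1 sends each 2-simplex [p,q,r] to [q,r] − [p,r] + [p,q]. For instance
  ∂[3,5,7] = [5,7] − [3,7] + [3,5],
  ∂[4,5,9] = [5,9] − [4,9] + [4,5].
The resulting 27×18 matrix has rank 17, and its Smith normal form has invariant factors (1,1,1,1,1,1,1,1,1,1,1,1,1,1,1,1,1).

From H_k ≅ ker(∂_k) / im(∂_{k+1}) we obtain:

  H_1: rank ker ∂_1 − rank ∂_2 = (27 − 8) − 17 = 2, and the invariant factors of ∂_2 are all 1, so H_1 ≅ Z^2.

(K is a triangulation of the torus T^2.)

H_1 = Z^2.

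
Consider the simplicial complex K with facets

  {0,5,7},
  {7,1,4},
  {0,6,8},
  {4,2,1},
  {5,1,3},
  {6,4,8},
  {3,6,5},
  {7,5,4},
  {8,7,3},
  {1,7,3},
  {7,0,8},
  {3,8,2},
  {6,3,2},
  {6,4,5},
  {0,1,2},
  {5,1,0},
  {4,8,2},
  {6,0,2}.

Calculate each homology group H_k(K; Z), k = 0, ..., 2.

H_0 = Z,  H_1 = Z ⊕ Z/2,  H_2 = 0.

Take the total order 0 < 1 < 2 < 3 < 4 < 5 < 6 < 7 < 8 on the vertex set. Then K (dimension 2) consists of the simplices:

  0-simplices (9): [0], [1], [2], [3], [4], [5], [6], [7], [8]
  1-simplices (27): (27 of them)
  2-simplices (18): [0,1,2], [0,1,5], [0,2,6], [0,5,7], [0,6,8], [0,7,8], [1,2,4], [1,3,5], [1,3,7], [1,4,7], [2,3,6], [2,3,8], [2,4,8], [3,5,6], [3,7,8], [4,5,6], [4,5,7], [4,6,8]

Hence C_0 ≅ Z^9, C_1 ≅ Z^27, C_2 ≅ Z^18.

The boundary map ∂_1: C_1 → C_0 sends each edge [p,q] (with p < q) to q − p. For instance
  ∂[6,8] = [8] − [6].
As a 9×27 matrix over Z this has rank 8, with invariant factors (1,1,1,1,1,1,1,1).

Boundary ∂_2: C_2 → C_1 maps a triangle to the signed sum of its edges. For instance
  ∂[2,4,8] = [4,8] − [2,8] + [2,4],
  ∂[2,3,8] = [3,8] − [2,8] + [2,3].
This gives a 27×18 integer matrix of rank 18; reducing to Smith normal form yields diagonal entries (1,1,1,1,1,1,1,1,1,1,1,1,1,1,1,1,1,2).

Now H_k = ker ∂_k / im ∂_{k+1}, so:

  H_0: rank C_0 − rank ∂_1 = 9 − 8 = 1, and the invariant factors of ∂_1 are all 1, so H_0 ≅ Z.
  H_1: rank ker ∂_1 − rank ∂_2 = (27 − 8) − 18 = 1, and ∂_2 has invariant factor 2 > 1, so H_1 ≅ Z ⊕ Z/2.
  H_2: rank ker ∂_2 − rank ∂_3 = (18 − 18) − 0 = 0, and there is no ∂_3, so H_2 ≅ 0.

(K is a triangulation of the Klein bottle.)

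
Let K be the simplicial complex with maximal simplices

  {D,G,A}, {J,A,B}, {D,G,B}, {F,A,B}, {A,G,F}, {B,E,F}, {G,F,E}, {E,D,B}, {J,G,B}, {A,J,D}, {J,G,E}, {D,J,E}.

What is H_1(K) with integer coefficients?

H_1 ≅ Z/2Z.

Take the total order A < B < D < E < F < G < J on the vertex set. Then K (dimension 2) consists of the simplices:

  0-simplices (7): A, B, D, E, F, G, J
  1-simplices (18): AB, AD, AF, AG, AJ, BD, BE, BF, BG, BJ, DE, DG, DJ, EF, EG, EJ, FG, GJ
  2-simplices (12): ABF, ABJ, ADG, ADJ, AFG, BDE, BDG, BEF, BGJ, DEJ, EFG, EGJ

Hence C_0 ≅ Z^7, C_1 ≅ Z^18, C_2 ≅ Z^12.

The boundary map ∂_1: C_1 → C_0 maps an edge to its endpoints' difference, ∂[p,q] = q − p.
This gives a 7×18 integer matrix of rank 6; reducing to Smith normal form yields diagonal entries (1,1,1,1,1,1).

The boundary map ∂_2: C_2 → C_1 maps a triangle to the signed sum of its edges. For instance
  ∂ABF = BF − AF + AB,
  ∂BGJ = GJ − BJ + BG.
The resulting 18×12 matrix has rank 12, and its Smith normal form has invariant factors (1,1,1,1,1,1,1,1,1,1,1,2).

From H_k ≅ ker(∂_k) / im(∂_{k+1}) we obtain:

  H_1: rank ker ∂_1 − rank ∂_2 = (18 − 6) − 12 = 0, and ∂_2 has invariant factor 2 > 1, so H_1 ≅ Z/2Z.

(K is a triangulation of the real projective plane RP^2.)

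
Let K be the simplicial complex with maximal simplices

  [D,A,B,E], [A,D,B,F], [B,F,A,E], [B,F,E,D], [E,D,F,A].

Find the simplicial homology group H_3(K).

Take the total order A < B < D < E < F on the vertex set. Then K (dimension 3) consists of the simplices:

  0-simplices (5): A, B, D, E, F
  1-simplices (10): AB, AD, AE, AF, BD, BE, BF, DE, DF, EF
  2-simplices (10): ABD, ABE, ABF, ADE, ADF, AEF, BDE, BDF, BEF, DEF
  3-simplices (5): ABDE, ABDF, ABEF, ADEF, BDEF

giving chain groups C_0 ≅ Z^5, C_1 ≅ Z^10, C_2 ≅ Z^10, C_3 ≅ Z^5.

The boundary map ∂_1: C_1 → C_0 is given by ∂[p,q] = [q] − [p].
This gives a 5×10 integer matrix of rank 4; reducing to Smith normal form yields diagonal entries (1,1,1,1).

Boundary ∂_2: C_2 → C_1 acts by ∂[p,q,r] = [q,r] − [p,r] + [p,q]. For instance
  ∂AEF = EF − AF + AE,
  ∂ABD = BD − AD + AB.
The resulting 10×10 matrix has rank 6, and its Smith normal form has invariant factors (1,1,1,1,1,1).

Boundary ∂_3: C_3 → C_2 sends each 3-simplex σ to the alternating sum Σ_i (−1)^i (σ with its i-th vertex removed). For instance
  ∂ADEF = DEF − AEF + ADF − ADE,
  ∂BDEF = DEF − BEF + BDF − BDE.
This gives a 10×5 integer matrix of rank 4; reducing to Smith normal form yields diagonal entries (1,1,1,1).

Now H_k = ker ∂_k / im ∂_{k+1}, so:

  H_3: rank ker ∂_3 − rank ∂_4 = (5 − 4) − 0 = 1, and there is no ∂_4, so H_3 = Z.

(K is a triangulation of the 3-sphere S^3.)

H_3 = Z.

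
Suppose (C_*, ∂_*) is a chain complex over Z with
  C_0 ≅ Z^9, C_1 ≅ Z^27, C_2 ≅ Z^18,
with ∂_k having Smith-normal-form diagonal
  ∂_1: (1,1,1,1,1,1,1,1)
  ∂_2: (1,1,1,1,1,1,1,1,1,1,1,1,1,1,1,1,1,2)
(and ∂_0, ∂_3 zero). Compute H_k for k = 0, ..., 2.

H_0: b_0 = 9 − 0 − 8 = 1; torsion from ∂_1 factors > 1: none. So H_0 = Z.
H_1: b_1 = 27 − 8 − 18 = 1; torsion from ∂_2 factors > 1: [2]. So H_1 = Z ⊕ Z_2.
H_2: b_2 = 18 − 18 − 0 = 0; torsion from ∂_3 factors > 1: none. So H_2 = 0.

H_0 = Z,  H_1 = Z ⊕ Z_2,  H_2 = 0.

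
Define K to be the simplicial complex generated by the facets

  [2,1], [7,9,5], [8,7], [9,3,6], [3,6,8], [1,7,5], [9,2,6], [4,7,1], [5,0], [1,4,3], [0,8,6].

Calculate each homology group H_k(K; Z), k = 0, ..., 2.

H_0 ≅ Z,  H_1 ≅ Z^4,  H_2 = 0.

Take the total order 0 < 1 < 2 < 3 < 4 < 5 < 6 < 7 < 8 < 9 on the vertex set. Then K (dimension 2) consists of the simplices:

  0-simplices (10): [0], [1], [2], [3], [4], [5], [6], [7], [8], [9]
  1-simplices (21): [0,5], [0,6], [0,8], [1,2], [1,3], [1,4], [1,5], [1,7], [2,6], [2,9], [3,4], [3,6], [3,8], [3,9], [4,7], [5,7], [5,9], [6,8], [6,9], [7,8], [7,9]
  2-simplices (8): [0,6,8], [1,3,4], [1,4,7], [1,5,7], [2,6,9], [3,6,8], [3,6,9], [5,7,9]

giving chain groups C_0 ≅ Z^10, C_1 ≅ Z^21, C_2 ≅ Z^8.

Boundary ∂_1: C_1 → C_0 sends each edge [p,q] (with p < q) to q − p. For instance
  ∂[2,6] = [6] − [2].
This gives a 10×21 integer matrix of rank 9; reducing to Smith normal form yields diagonal entries (1,1,1,1,1,1,1,1,1).

The boundary map ∂_2: C_2 → C_1 sends each 2-simplex [p,q,r] to [q,r] − [p,r] + [p,q]. For instance
  ∂[1,4,7] = [4,7] − [1,7] + [1,4],
  ∂[1,3,4] = [3,4] − [1,4] + [1,3].
The resulting 21×8 matrix has rank 8, and its Smith normal form has invariant factors (1,1,1,1,1,1,1,1).

Now H_k = ker ∂_k / im ∂_{k+1}, so:

  H_0: rank C_0 − rank ∂_1 = 10 − 9 = 1, and the invariant factors of ∂_1 are all 1, so H_0 = Z.
  H_1: rank ker ∂_1 − rank ∂_2 = (21 − 9) − 8 = 4, and the invariant factors of ∂_2 are all 1, so H_1 = Z^4.
  H_2: rank ker ∂_2 − rank ∂_3 = (8 − 8) − 0 = 0, and there is no ∂_3, so H_2 = 0.

As a check, the Euler characteristic is 10 − 21 + 8 = -3, which agrees with 1 − 4 + 0 = -3.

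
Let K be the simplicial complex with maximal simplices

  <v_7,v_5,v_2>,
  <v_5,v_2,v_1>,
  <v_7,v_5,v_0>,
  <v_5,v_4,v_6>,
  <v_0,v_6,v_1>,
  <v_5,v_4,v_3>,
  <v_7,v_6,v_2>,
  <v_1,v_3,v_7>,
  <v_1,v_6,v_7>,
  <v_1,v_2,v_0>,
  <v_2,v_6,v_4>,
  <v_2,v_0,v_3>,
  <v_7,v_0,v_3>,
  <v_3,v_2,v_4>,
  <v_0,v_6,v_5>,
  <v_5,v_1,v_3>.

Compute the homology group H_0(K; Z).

Order the vertices as v_0 < v_1 < v_2 < v_3 < v_4 < v_5 < v_6 < v_7. Listing each simplex with vertices in this order, K has dimension 2 with simplices:

  0-simplices (8): [v_0], [v_1], [v_2], [v_3], [v_4], [v_5], [v_6], [v_7]
  1-simplices (24): (24 of them)
  2-simplices (16): (16 of them)

Hence C_0 ≅ Z^8, C_1 ≅ Z^24, C_2 ≅ Z^16.

The boundary map ∂_1: C_1 → C_0 sends each edge [p,q] (with p < q) to q − p. For instance
  ∂[v_1,v_7] = [v_7] − [v_1].
This gives a 8×24 integer matrix of rank 7; reducing to Smith normal form yields diagonal entries (1,1,1,1,1,1,1).

∂_2: C_2 → C_1 acts by ∂[p,q,r] = [q,r] − [p,r] + [p,q]. For instance
  ∂[v_2,v_3,v_4] = [v_3,v_4] − [v_2,v_4] + [v_2,v_3],
  ∂[v_1,v_3,v_7] = [v_3,v_7] − [v_1,v_7] + [v_1,v_3].
The 24×16 boundary matrix has rank 15 and Smith normal form diag(1,1,1,1,1,1,1,1,1,1,1,1,1,1,1).

Reading off H_k = ker ∂_k / im ∂_{k+1}:

  H_0: rank C_0 − rank ∂_1 = 8 − 7 = 1, and the invariant factors of ∂_1 are all 1, so H_0 = Z.

H_0 = Z.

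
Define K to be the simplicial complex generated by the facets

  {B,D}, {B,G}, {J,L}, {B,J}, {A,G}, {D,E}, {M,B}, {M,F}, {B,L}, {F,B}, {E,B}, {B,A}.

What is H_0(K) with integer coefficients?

H_0 = Z.

We work with the vertex ordering A < B < D < E < F < G < J < L < M. The simplices of K, each written with vertices in increasing order, are:

  0-simplices (9): A, B, D, E, F, G, J, L, M
  1-simplices (12): AB, AG, BD, BE, BF, BG, BJ, BL, BM, DE, FM, JL

so the chain groups are C_0 ≅ Z^9, C_1 ≅ Z^12.

∂_1: C_1 → C_0 maps an edge to its endpoints' difference, ∂[p,q] = q − p.
The resulting 9×12 matrix has rank 8, and its Smith normal form has invariant factors (1,1,1,1,1,1,1,1).

Reading off H_k = ker ∂_k / im ∂_{k+1}:

  H_0: rank C_0 − rank ∂_1 = 9 − 8 = 1, and the invariant factors of ∂_1 are all 1, so H_0 = Z.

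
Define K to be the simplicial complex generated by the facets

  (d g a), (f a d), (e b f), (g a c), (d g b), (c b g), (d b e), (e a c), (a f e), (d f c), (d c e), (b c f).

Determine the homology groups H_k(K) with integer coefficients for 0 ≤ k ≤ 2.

H_0 = Z,  H_1 = Z/2,  H_2 = 0.

We work with the vertex ordering a < b < c < d < e < f < g. The simplices of K, each written with vertices in increasing order, are:

  0-simplices (7): a, b, c, d, e, f, g
  1-simplices (18): ac, ad, ae, af, ag, bc, bd, be, bf, bg, cd, ce, cf, cg, de, df, dg, ef
  2-simplices (12): ace, acg, adf, adg, aef, bcf, bcg, bde, bdg, bef, cde, cdf

Hence C_0 ≅ Z^7, C_1 ≅ Z^18, C_2 ≅ Z^12.

Boundary ∂_1: C_1 → C_0 is given by ∂[p,q] = [q] − [p]. For instance
  ∂ef = f − e.
This gives a 7×18 integer matrix of rank 6; reducing to Smith normal form yields diagonal entries (1,1,1,1,1,1).

Boundary ∂_2: C_2 → C_1 sends each 2-simplex [p,q,r] to [q,r] − [p,r] + [p,q]. For instance
  ∂bef = ef − bf + be,
  ∂bcf = cf − bf + bc.
The 18×12 boundary matrix has rank 12 and Smith normal form diag(1,1,1,1,1,1,1,1,1,1,1,2).

From H_k ≅ ker(∂_k) / im(∂_{k+1}) we obtain:

  H_0: rank C_0 − rank ∂_1 = 7 − 6 = 1, and the invariant factors of ∂_1 are all 1, so H_0 = Z.
  H_1: rank ker ∂_1 − rank ∂_2 = (18 − 6) − 12 = 0, and ∂_2 has invariant factor 2 > 1, so H_1 = Z/2.
  H_2: rank ker ∂_2 − rank ∂_3 = (12 − 12) − 0 = 0, and there is no ∂_3, so H_2 = 0.

(K is a triangulation of the real projective plane RP^2.)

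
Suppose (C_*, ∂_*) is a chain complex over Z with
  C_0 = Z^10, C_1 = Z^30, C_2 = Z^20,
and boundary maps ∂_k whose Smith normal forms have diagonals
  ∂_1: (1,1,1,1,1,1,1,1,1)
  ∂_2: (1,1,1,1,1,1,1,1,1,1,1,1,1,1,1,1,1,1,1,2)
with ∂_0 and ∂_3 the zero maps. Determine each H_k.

H_0 ≅ Z,  H_1 ≅ Z ⊕ Z/2,  H_2 = 0.

H_0: b_0 = 10 − 0 − 9 = 1; torsion from ∂_1 factors > 1: none. So H_0 ≅ Z.
H_1: b_1 = 30 − 9 − 20 = 1; torsion from ∂_2 factors > 1: [2]. So H_1 ≅ Z ⊕ Z/2.
H_2: b_2 = 20 − 20 − 0 = 0; torsion from ∂_3 factors > 1: none. So H_2 ≅ 0.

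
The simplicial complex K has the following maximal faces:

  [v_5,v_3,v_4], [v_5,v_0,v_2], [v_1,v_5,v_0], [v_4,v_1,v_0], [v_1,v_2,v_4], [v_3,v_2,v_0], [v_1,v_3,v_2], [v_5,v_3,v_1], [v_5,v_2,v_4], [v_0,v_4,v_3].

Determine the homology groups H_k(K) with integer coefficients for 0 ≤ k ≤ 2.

H_0 = Z,  H_1 = Z/2,  H_2 = 0.

Take the total order v_0 < v_1 < v_2 < v_3 < v_4 < v_5 on the vertex set. Then K (dimension 2) consists of the simplices:

  0-simplices (6): [v_0], [v_1], [v_2], [v_3], [v_4], [v_5]
  1-simplices (15): (15 of them)
  2-simplices (10): [v_0,v_1,v_4], [v_0,v_1,v_5], [v_0,v_2,v_3], [v_0,v_2,v_5], [v_0,v_3,v_4], [v_1,v_2,v_3], [v_1,v_2,v_4], [v_1,v_3,v_5], [v_2,v_4,v_5], [v_3,v_4,v_5]

so the chain groups are C_0 ≅ Z^6, C_1 ≅ Z^15, C_2 ≅ Z^10.

Boundary ∂_1: C_1 → C_0 maps an edge to its endpoints' difference, ∂[p,q] = q − p. For instance
  ∂[v_0,v_1] = [v_1] − [v_0].
As a 6×15 matrix over Z this has rank 5, with invariant factors (1,1,1,1,1).

∂_2: C_2 → C_1 sends each 2-simplex [p,q,r] to [q,r] − [p,r] + [p,q]. For instance
  ∂[v_3,v_4,v_5] = [v_4,v_5] − [v_3,v_5] + [v_3,v_4],
  ∂[v_0,v_2,v_3] = [v_2,v_3] − [v_0,v_3] + [v_0,v_2].
The resulting 15×10 matrix has rank 10, and its Smith normal form has invariant factors (1,1,1,1,1,1,1,1,1,2).

Computing H_k = (kernel of ∂_k) / (image of ∂_{k+1}):

  H_0: rank C_0 − rank ∂_1 = 6 − 5 = 1, and the invariant factors of ∂_1 are all 1, so H_0 = Z.
  H_1: rank ker ∂_1 − rank ∂_2 = (15 − 5) − 10 = 0, and ∂_2 has invariant factor 2 > 1, so H_1 = Z/2.
  H_2: rank ker ∂_2 − rank ∂_3 = (10 − 10) − 0 = 0, and there is no ∂_3, so H_2 = 0.

(K is a triangulation of the real projective plane RP^2.)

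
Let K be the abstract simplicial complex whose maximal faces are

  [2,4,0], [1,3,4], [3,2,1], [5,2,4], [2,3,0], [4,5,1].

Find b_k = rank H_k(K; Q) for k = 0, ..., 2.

Order the vertices as 0 < 1 < 2 < 3 < 4 < 5. Listing each simplex with vertices in this order, K has dimension 2 with simplices:

  0-simplices (6): [0], [1], [2], [3], [4], [5]
  1-simplices (12): [0,2], [0,3], [0,4], [1,2], [1,3], [1,4], [1,5], [2,3], [2,4], [2,5], [3,4], [4,5]
  2-simplices (6): [0,2,3], [0,2,4], [1,2,3], [1,3,4], [1,4,5], [2,4,5]

Hence C_0 ≅ Z^6, C_1 ≅ Z^12, C_2 ≅ Z^6.

Boundary ∂_1: C_1 → C_0 sends each edge [p,q] (with p < q) to q − p. For instance
  ∂[0,3] = [3] − [0].
As a 6×12 matrix over Z this has rank 5, with invariant factors (1,1,1,1,1).

∂_2: C_2 → C_1 acts by ∂[p,q,r] = [q,r] − [p,r] + [p,q]. For instance
  ∂[1,3,4] = [3,4] − [1,4] + [1,3],
  ∂[2,4,5] = [4,5] − [2,5] + [2,4].
This gives a 12×6 integer matrix of rank 6; reducing to Smith normal form yields diagonal entries (1,1,1,1,1,1).

From H_k ≅ ker(∂_k) / im(∂_{k+1}) we obtain:

  H_0: rank C_0 − rank ∂_1 = 6 − 5 = 1, and the invariant factors of ∂_1 are all 1, so H_0 = Z.
  H_1: rank ker ∂_1 − rank ∂_2 = (12 − 5) − 6 = 1, and the invariant factors of ∂_2 are all 1, so H_1 = Z.
  H_2: rank ker ∂_2 − rank ∂_3 = (6 − 6) − 0 = 0, and there is no ∂_3, so H_2 = 0.

(K is a triangulation of the cylinder S^1 x I.)

Hence the Betti numbers are b_0 = 1, b_1 = 1, b_2 = 0.

b_0 = 1, b_1 = 1, b_2 = 0.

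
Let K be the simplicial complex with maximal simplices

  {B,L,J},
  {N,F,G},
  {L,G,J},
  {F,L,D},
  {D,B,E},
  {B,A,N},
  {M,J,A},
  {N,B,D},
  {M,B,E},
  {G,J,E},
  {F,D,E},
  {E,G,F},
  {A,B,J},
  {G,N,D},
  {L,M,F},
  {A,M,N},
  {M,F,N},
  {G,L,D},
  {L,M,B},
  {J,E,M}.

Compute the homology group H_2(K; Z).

Fix the vertex order A < B < D < E < F < G < J < L < M < N and write every simplex with vertices in increasing order. Then dim K = 2 and the simplices of K are:

  0-simplices (10): A, B, D, E, F, G, J, L, M, N
  1-simplices (30): AB, AJ, AM, AN, BD, BE, BJ, BL, BM, BN, DE, DF, DG, DL, DN, EF, EG, EJ, EM, FG, FL, FM, FN, GJ, GL, GN, JL, JM, LM, MN
  2-simplices (20): ABJ, ABN, AJM, AMN, BDE, BDN, BEM, BJL, BLM, DEF, DFL, DGL, DGN, EFG, EGJ, EJM, FGN, FLM, FMN, GJL

so the chain groups are C_0 ≅ Z^10, C_1 ≅ Z^30, C_2 ≅ Z^20.

∂_1: C_1 → C_0 sends each edge [p,q] (with p < q) to q − p. For instance
  ∂FL = L − F.
The resulting 10×30 matrix has rank 9, and its Smith normal form has invariant factors (1,1,1,1,1,1,1,1,1).

Boundary ∂_2: C_2 → C_1 acts by ∂[p,q,r] = [q,r] − [p,r] + [p,q]. For instance
  ∂DGL = GL − DL + DG,
  ∂EJM = JM − EM + EJ.
The resulting 30×20 matrix has rank 20, and its Smith normal form has invariant factors (1,1,1,1,1,1,1,1,1,1,1,1,1,1,1,1,1,1,1,2).

Computing H_k = (kernel of ∂_k) / (image of ∂_{k+1}):

  H_2: rank ker ∂_2 − rank ∂_3 = (20 − 20) − 0 = 0, and there is no ∂_3, so H_2 ≅ 0.

H_2 ≅ 0.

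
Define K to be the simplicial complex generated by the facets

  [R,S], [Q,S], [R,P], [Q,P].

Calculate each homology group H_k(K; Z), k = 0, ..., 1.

H_0 ≅ Z,  H_1 ≅ Z.

Take the total order P < Q < R < S on the vertex set. Then K (dimension 1) consists of the simplices:

  0-simplices (4): P, Q, R, S
  1-simplices (4): PQ, PR, QS, RS

so the chain groups are C_0 ≅ Z^4, C_1 ≅ Z^4.

Boundary ∂_1: C_1 → C_0 maps an edge to its endpoints' difference, ∂[p,q] = q − p.
The 4×4 boundary matrix has rank 3 and Smith normal form diag(1,1,1).

Now H_k = ker ∂_k / im ∂_{k+1}, so:

  H_0: rank C_0 − rank ∂_1 = 4 − 3 = 1, and the invariant factors of ∂_1 are all 1, so H_0 ≅ Z.
  H_1: rank ker ∂_1 − rank ∂_2 = (4 − 3) − 0 = 1, and there is no ∂_2, so H_1 ≅ Z.

(K is a triangulation of the circle S^1.)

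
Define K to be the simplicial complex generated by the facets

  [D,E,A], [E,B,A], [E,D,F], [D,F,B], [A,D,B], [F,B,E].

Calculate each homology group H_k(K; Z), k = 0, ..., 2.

H_0 = Z,  H_1 = 0,  H_2 = Z.

Fix the vertex order A < B < D < E < F and write every simplex with vertices in increasing order. Then dim K = 2 and the simplices of K are:

  0-simplices (5): A, B, D, E, F
  1-simplices (9): AB, AD, AE, BD, BE, BF, DE, DF, EF
  2-simplices (6): ABD, ABE, ADE, BDF, BEF, DEF

Hence C_0 ≅ Z^5, C_1 ≅ Z^9, C_2 ≅ Z^6.

The boundary map ∂_1: C_1 → C_0 is given by ∂[p,q] = [q] − [p]. For instance
  ∂EF = F − E.
The 5×9 boundary matrix has rank 4 and Smith normal form diag(1,1,1,1).

Boundary ∂_2: C_2 → C_1 sends each 2-simplex [p,q,r] to [q,r] − [p,r] + [p,q]. For instance
  ∂ADE = DE − AE + AD,
  ∂ABE = BE − AE + AB.
The resulting 9×6 matrix has rank 5, and its Smith normal form has invariant factors (1,1,1,1,1).

From H_k ≅ ker(∂_k) / im(∂_{k+1}) we obtain:

  H_0: rank C_0 − rank ∂_1 = 5 − 4 = 1, and the invariant factors of ∂_1 are all 1, so H_0 ≅ Z.
  H_1: rank ker ∂_1 − rank ∂_2 = (9 − 4) − 5 = 0, and the invariant factors of ∂_2 are all 1, so H_1 ≅ 0.
  H_2: rank ker ∂_2 − rank ∂_3 = (6 − 5) − 0 = 1, and there is no ∂_3, so H_2 ≅ Z.

As a check, the Euler characteristic is 5 − 9 + 6 = 2, which agrees with 1 − 0 + 1 = 2.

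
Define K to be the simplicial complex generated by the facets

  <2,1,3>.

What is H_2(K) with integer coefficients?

H_2 ≅ 0.

K has 3 vertices, 3 edges, 1 triangle.
rank ∂_2 = 1, rank ∂_3 = 0 ⇒ b_2 = 1 − 1 − 0 = 0. So H_2 ≅ 0.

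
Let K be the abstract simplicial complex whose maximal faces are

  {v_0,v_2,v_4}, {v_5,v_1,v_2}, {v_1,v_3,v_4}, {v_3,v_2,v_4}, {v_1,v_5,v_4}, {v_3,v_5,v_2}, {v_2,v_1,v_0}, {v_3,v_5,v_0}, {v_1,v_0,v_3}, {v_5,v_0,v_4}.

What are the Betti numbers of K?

b_0 = 1, b_1 = 0, b_2 = 0.

Fix the vertex order v_0 < v_1 < v_2 < v_3 < v_4 < v_5 and write every simplex with vertices in increasing order. Then dim K = 2 and the simplices of K are:

  0-simplices (6): [v_0], [v_1], [v_2], [v_3], [v_4], [v_5]
  1-simplices (15): (15 of them)
  2-simplices (10): [v_0,v_1,v_2], [v_0,v_1,v_3], [v_0,v_2,v_4], [v_0,v_3,v_5], [v_0,v_4,v_5], [v_1,v_2,v_5], [v_1,v_3,v_4], [v_1,v_4,v_5], [v_2,v_3,v_4], [v_2,v_3,v_5]

Hence C_0 ≅ Z^6, C_1 ≅ Z^15, C_2 ≅ Z^10.

∂_1: C_1 → C_0 maps an edge to its endpoints' difference, ∂[p,q] = q − p. For instance
  ∂[v_1,v_3] = [v_3] − [v_1].
As a 6×15 matrix over Z this has rank 5, with invariant factors (1,1,1,1,1).

∂_2: C_2 → C_1 maps a triangle to the signed sum of its edges. For instance
  ∂[v_1,v_4,v_5] = [v_4,v_5] − [v_1,v_5] + [v_1,v_4],
  ∂[v_2,v_3,v_4] = [v_3,v_4] − [v_2,v_4] + [v_2,v_3].
This gives a 15×10 integer matrix of rank 10; reducing to Smith normal form yields diagonal entries (1,1,1,1,1,1,1,1,1,2).

Reading off H_k = ker ∂_k / im ∂_{k+1}:

  H_0: rank C_0 − rank ∂_1 = 6 − 5 = 1, and the invariant factors of ∂_1 are all 1, so H_0 ≅ Z.
  H_1: rank ker ∂_1 − rank ∂_2 = (15 − 5) − 10 = 0, and ∂_2 has invariant factor 2 > 1, so H_1 ≅ Z/2.
  H_2: rank ker ∂_2 − rank ∂_3 = (10 − 10) − 0 = 0, and there is no ∂_3, so H_2 ≅ 0.

(K is a triangulation of the real projective plane RP^2.)

Hence the Betti numbers are b_0 = 1, b_1 = 0, b_2 = 0.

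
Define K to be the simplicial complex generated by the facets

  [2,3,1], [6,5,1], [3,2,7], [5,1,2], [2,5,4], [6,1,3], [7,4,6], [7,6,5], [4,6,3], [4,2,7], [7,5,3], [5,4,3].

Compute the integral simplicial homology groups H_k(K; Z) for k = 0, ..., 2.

Fix the vertex order 1 < 2 < 3 < 4 < 5 < 6 < 7 and write every simplex with vertices in increasing order. Then dim K = 2 and the simplices of K are:

  0-simplices (7): [1], [2], [3], [4], [5], [6], [7]
  1-simplices (18): [1,2], [1,3], [1,5], [1,6], [2,3], [2,4], [2,5], [2,7], [3,4], [3,5], [3,6], [3,7], [4,5], [4,6], [4,7], [5,6], [5,7], [6,7]
  2-simplices (12): [1,2,3], [1,2,5], [1,3,6], [1,5,6], [2,3,7], [2,4,5], [2,4,7], [3,4,5], [3,4,6], [3,5,7], [4,6,7], [5,6,7]

so the chain groups are C_0 ≅ Z^7, C_1 ≅ Z^18, C_2 ≅ Z^12.

The boundary map ∂_1: C_1 → C_0 maps an edge to its endpoints' difference, ∂[p,q] = q − p. For instance
  ∂[1,6] = [6] − [1].
This gives a 7×18 integer matrix of rank 6; reducing to Smith normal form yields diagonal entries (1,1,1,1,1,1).

Boundary ∂_2: C_2 → C_1 sends each 2-simplex [p,q,r] to [q,r] − [p,r] + [p,q]. For instance
  ∂[1,2,5] = [2,5] − [1,5] + [1,2],
  ∂[3,4,6] = [4,6] − [3,6] + [3,4].
The resulting 18×12 matrix has rank 12, and its Smith normal form has invariant factors (1,1,1,1,1,1,1,1,1,1,1,2).

Reading off H_k = ker ∂_k / im ∂_{k+1}:

  H_0: rank C_0 − rank ∂_1 = 7 − 6 = 1, and the invariant factors of ∂_1 are all 1, so H_0 ≅ Z.
  H_1: rank ker ∂_1 − rank ∂_2 = (18 − 6) − 12 = 0, and ∂_2 has invariant factor 2 > 1, so H_1 ≅ Z/2Z.
  H_2: rank ker ∂_2 − rank ∂_3 = (12 − 12) − 0 = 0, and there is no ∂_3, so H_2 ≅ 0.

H_0 ≅ Z,  H_1 ≅ Z/2Z,  H_2 = 0.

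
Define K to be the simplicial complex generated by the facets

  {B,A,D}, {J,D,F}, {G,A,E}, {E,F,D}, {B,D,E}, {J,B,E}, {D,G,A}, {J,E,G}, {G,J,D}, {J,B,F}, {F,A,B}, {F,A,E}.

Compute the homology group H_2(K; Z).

We work with the vertex ordering A < B < D < E < F < G < J. The simplices of K, each written with vertices in increasing order, are:

  0-simplices (7): A, B, D, E, F, G, J
  1-simplices (18): AB, AD, AE, AF, AG, BD, BE, BF, BJ, DE, DF, DG, DJ, EF, EG, EJ, FJ, GJ
  2-simplices (12): ABD, ABF, ADG, AEF, AEG, BDE, BEJ, BFJ, DEF, DFJ, DGJ, EGJ

giving chain groups C_0 ≅ Z^7, C_1 ≅ Z^18, C_2 ≅ Z^12.

Boundary ∂_1: C_1 → C_0 is given by ∂[p,q] = [q] − [p]. For instance
  ∂GJ = J − G.
This gives a 7×18 integer matrix of rank 6; reducing to Smith normal form yields diagonal entries (1,1,1,1,1,1).

∂_2: C_2 → C_1 sends each 2-simplex [p,q,r] to [q,r] − [p,r] + [p,q]. For instance
  ∂DFJ = FJ − DJ + DF,
  ∂AEG = EG − AG + AE.
The resulting 18×12 matrix has rank 12, and its Smith normal form has invariant factors (1,1,1,1,1,1,1,1,1,1,1,2).

Computing H_k = (kernel of ∂_k) / (image of ∂_{k+1}):

  H_2: rank ker ∂_2 − rank ∂_3 = (12 − 12) − 0 = 0, and there is no ∂_3, so H_2 ≅ 0.

H_2 ≅ 0.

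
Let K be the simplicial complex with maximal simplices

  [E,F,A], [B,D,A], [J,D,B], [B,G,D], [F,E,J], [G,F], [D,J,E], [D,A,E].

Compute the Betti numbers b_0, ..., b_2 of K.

b_0 = 1, b_1 = 1, b_2 = 0.

Take the total order A < B < D < E < F < G < J on the vertex set. Then K (dimension 2) consists of the simplices:

  0-simplices (7): A, B, D, E, F, G, J
  1-simplices (14): AB, AD, AE, AF, BD, BG, BJ, DE, DG, DJ, EF, EJ, FG, FJ
  2-simplices (7): ABD, ADE, AEF, BDG, BDJ, DEJ, EFJ

so the chain groups are C_0 ≅ Z^7, C_1 ≅ Z^14, C_2 ≅ Z^7.

∂_1: C_1 → C_0 is given by ∂[p,q] = [q] − [p].
As a 7×14 matrix over Z this has rank 6, with invariant factors (1,1,1,1,1,1).

The boundary map ∂_2: C_2 → C_1 acts by ∂[p,q,r] = [q,r] − [p,r] + [p,q]. For instance
  ∂DEJ = EJ − DJ + DE,
  ∂BDG = DG − BG + BD.
The resulting 14×7 matrix has rank 7, and its Smith normal form has invariant factors (1,1,1,1,1,1,1).

Computing H_k = (kernel of ∂_k) / (image of ∂_{k+1}):

  H_0: rank C_0 − rank ∂_1 = 7 − 6 = 1, and the invariant factors of ∂_1 are all 1, so H_0 = Z.
  H_1: rank ker ∂_1 − rank ∂_2 = (14 − 6) − 7 = 1, and the invariant factors of ∂_2 are all 1, so H_1 = Z.
  H_2: rank ker ∂_2 − rank ∂_3 = (7 − 7) − 0 = 0, and there is no ∂_3, so H_2 = 0.

As a check, the Euler characteristic is 7 − 14 + 7 = 0, which agrees with 1 − 1 + 0 = 0.

Hence the Betti numbers are b_0 = 1, b_1 = 1, b_2 = 0.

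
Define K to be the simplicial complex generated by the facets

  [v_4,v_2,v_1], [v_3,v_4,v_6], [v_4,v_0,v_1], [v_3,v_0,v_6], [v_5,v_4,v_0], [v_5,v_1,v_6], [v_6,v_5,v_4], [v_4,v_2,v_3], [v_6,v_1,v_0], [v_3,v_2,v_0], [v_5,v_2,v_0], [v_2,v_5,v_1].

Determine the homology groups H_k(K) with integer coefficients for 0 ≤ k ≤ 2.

H_0 = Z,  H_1 = Z/2,  H_2 = 0.

Fix the vertex order v_0 < v_1 < v_2 < v_3 < v_4 < v_5 < v_6 and write every simplex with vertices in increasing order. Then dim K = 2 and the simplices of K are:

  0-simplices (7): [v_0], [v_1], [v_2], [v_3], [v_4], [v_5], [v_6]
  1-simplices (18): (18 of them)
  2-simplices (12): (12 of them)

Hence C_0 ≅ Z^7, C_1 ≅ Z^18, C_2 ≅ Z^12.

Boundary ∂_1: C_1 → C_0 maps an edge to its endpoints' difference, ∂[p,q] = q − p. For instance
  ∂[v_0,v_1] = [v_1] − [v_0].
This gives a 7×18 integer matrix of rank 6; reducing to Smith normal form yields diagonal entries (1,1,1,1,1,1).

Boundary ∂_2: C_2 → C_1 sends each 2-simplex [p,q,r] to [q,r] − [p,r] + [p,q]. For instance
  ∂[v_0,v_3,v_6] = [v_3,v_6] − [v_0,v_6] + [v_0,v_3],
  ∂[v_1,v_2,v_4] = [v_2,v_4] − [v_1,v_4] + [v_1,v_2].
As a 18×12 matrix over Z this has rank 12, with invariant factors (1,1,1,1,1,1,1,1,1,1,1,2).

Now H_k = ker ∂_k / im ∂_{k+1}, so:

  H_0: rank C_0 − rank ∂_1 = 7 − 6 = 1, and the invariant factors of ∂_1 are all 1, so H_0 ≅ Z.
  H_1: rank ker ∂_1 − rank ∂_2 = (18 − 6) − 12 = 0, and ∂_2 has invariant factor 2 > 1, so H_1 ≅ Z/2.
  H_2: rank ker ∂_2 − rank ∂_3 = (12 − 12) − 0 = 0, and there is no ∂_3, so H_2 ≅ 0.

(K is a triangulation of the real projective plane RP^2.)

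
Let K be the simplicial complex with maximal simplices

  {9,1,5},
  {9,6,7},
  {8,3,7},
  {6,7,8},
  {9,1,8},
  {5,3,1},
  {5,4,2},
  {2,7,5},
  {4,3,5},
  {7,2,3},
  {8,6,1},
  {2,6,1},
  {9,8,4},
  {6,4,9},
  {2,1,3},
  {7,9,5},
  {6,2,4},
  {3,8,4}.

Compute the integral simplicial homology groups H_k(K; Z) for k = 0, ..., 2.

H_0 ≅ Z,  H_1 ≅ Z ⊕ Z_2,  H_2 = 0.

Order the vertices as 1 < 2 < 3 < 4 < 5 < 6 < 7 < 8 < 9. Listing each simplex with vertices in this order, K has dimension 2 with simplices:

  0-simplices (9): [1], [2], [3], [4], [5], [6], [7], [8], [9]
  1-simplices (27): (27 of them)
  2-simplices (18): [1,2,3], [1,2,6], [1,3,5], [1,5,9], [1,6,8], [1,8,9], [2,3,7], [2,4,5], [2,4,6], [2,5,7], [3,4,5], [3,4,8], [3,7,8], [4,6,9], [4,8,9], [5,7,9], [6,7,8], [6,7,9]

Hence C_0 ≅ Z^9, C_1 ≅ Z^27, C_2 ≅ Z^18.

Boundary ∂_1: C_1 → C_0 sends each edge [p,q] (with p < q) to q − p. For instance
  ∂[1,3] = [3] − [1].
As a 9×27 matrix over Z this has rank 8, with invariant factors (1,1,1,1,1,1,1,1).

Boundary ∂_2: C_2 → C_1 sends each 2-simplex [p,q,r] to [q,r] − [p,r] + [p,q]. For instance
  ∂[2,3,7] = [3,7] − [2,7] + [2,3],
  ∂[3,7,8] = [7,8] − [3,8] + [3,7].
As a 27×18 matrix over Z this has rank 18, with invariant factors (1,1,1,1,1,1,1,1,1,1,1,1,1,1,1,1,1,2).

Computing H_k = (kernel of ∂_k) / (image of ∂_{k+1}):

  H_0: rank C_0 − rank ∂_1 = 9 − 8 = 1, and the invariant factors of ∂_1 are all 1, so H_0 = Z.
  H_1: rank ker ∂_1 − rank ∂_2 = (27 − 8) − 18 = 1, and ∂_2 has invariant factor 2 > 1, so H_1 = Z ⊕ Z_2.
  H_2: rank ker ∂_2 − rank ∂_3 = (18 − 18) − 0 = 0, and there is no ∂_3, so H_2 = 0.

As a check, the Euler characteristic is 9 − 27 + 18 = 0, which agrees with 1 − 1 + 0 = 0.
(K is a triangulation of the Klein bottle.)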